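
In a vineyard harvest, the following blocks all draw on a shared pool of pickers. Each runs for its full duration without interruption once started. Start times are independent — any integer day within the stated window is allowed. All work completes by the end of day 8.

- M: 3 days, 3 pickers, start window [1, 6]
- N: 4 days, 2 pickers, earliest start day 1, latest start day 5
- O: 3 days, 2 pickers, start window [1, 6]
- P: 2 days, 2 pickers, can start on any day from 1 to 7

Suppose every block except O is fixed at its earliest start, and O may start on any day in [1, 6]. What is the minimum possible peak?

O@1: d1:9  d2:9  d3:7  d4:2  d5:0  d6:0  d7:0  d8:0 → peak 9
O@2: d1:7  d2:9  d3:7  d4:4  d5:0  d6:0  d7:0  d8:0 → peak 9
O@3: d1:7  d2:7  d3:7  d4:4  d5:2  d6:0  d7:0  d8:0 → peak 7
O@4: d1:7  d2:7  d3:5  d4:4  d5:2  d6:2  d7:0  d8:0 → peak 7
O@5: d1:7  d2:7  d3:5  d4:2  d5:2  d6:2  d7:2  d8:0 → peak 7
O@6: d1:7  d2:7  d3:5  d4:2  d5:0  d6:2  d7:2  d8:2 → peak 7
Best is O@3, peak 7.

7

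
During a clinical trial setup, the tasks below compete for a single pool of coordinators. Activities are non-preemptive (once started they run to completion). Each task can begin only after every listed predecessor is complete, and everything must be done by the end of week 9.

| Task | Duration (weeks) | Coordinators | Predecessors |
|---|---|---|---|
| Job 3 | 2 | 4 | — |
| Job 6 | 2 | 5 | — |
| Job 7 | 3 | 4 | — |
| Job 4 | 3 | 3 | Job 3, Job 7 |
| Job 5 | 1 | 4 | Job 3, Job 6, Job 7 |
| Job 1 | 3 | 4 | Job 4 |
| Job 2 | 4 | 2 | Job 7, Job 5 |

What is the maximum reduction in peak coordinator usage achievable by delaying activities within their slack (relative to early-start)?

Early-start peak: w1:13  w2:13  w3:4  w4:7  w5:5  w6:5  w7:6  w8:6  w9:4 ⇒ 13.
Leveled (Job 3@1, Job 6@3, Job 7@1, Job 4@4, Job 5@5, Job 1@7, Job 2@6): w1:8  w2:8  w3:9  w4:8  w5:7  w6:5  w7:6  w8:6  w9:6 ⇒ 9.
Reduction 13 − 9 = 4.

4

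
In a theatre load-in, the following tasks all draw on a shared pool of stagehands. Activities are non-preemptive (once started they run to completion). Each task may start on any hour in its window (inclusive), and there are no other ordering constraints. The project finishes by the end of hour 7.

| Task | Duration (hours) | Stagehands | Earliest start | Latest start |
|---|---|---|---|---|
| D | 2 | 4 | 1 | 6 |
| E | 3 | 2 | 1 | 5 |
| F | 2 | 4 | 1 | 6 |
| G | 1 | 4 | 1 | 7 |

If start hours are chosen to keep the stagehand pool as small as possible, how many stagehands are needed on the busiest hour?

6

Early-start (D@1, E@1, F@1, G@1) gives peak 14: h1:14  h2:10  h3:2  h4:0  h5:0  h6:0  h7:0.
Shift F→3, G→5.
Schedule D@1, E@1, F@3, G@5: h1:6  h2:6  h3:6  h4:4  h5:4  h6:0  h7:0 — peak 6.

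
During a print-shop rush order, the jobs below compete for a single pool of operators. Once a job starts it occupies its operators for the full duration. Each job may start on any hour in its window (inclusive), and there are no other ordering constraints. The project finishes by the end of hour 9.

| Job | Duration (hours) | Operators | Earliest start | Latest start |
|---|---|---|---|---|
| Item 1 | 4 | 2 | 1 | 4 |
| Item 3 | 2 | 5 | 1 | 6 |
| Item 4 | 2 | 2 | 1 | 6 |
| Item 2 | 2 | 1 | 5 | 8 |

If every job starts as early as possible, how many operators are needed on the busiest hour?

9

Early-start schedule: Item 1@1, Item 3@1, Item 4@1, Item 2@5.
Load per hour: hour 1: 9, hour 2: 9, hour 3: 2, hour 4: 2, hour 5: 1, hour 6: 1, hour 7: 0, hour 8: 0, hour 9: 0.
Peak is 9.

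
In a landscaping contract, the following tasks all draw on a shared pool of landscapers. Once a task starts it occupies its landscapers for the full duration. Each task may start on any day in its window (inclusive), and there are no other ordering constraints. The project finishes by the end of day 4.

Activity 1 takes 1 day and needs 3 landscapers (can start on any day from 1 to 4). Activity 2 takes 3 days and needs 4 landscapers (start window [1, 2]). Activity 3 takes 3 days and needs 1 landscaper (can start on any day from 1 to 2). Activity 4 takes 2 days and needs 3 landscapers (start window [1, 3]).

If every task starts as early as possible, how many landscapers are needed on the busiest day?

Early-start schedule: Activity 1@1, Activity 2@1, Activity 3@1, Activity 4@1.
Load per day: day 1: 11, day 2: 8, day 3: 5, day 4: 0.
Peak is 11.

11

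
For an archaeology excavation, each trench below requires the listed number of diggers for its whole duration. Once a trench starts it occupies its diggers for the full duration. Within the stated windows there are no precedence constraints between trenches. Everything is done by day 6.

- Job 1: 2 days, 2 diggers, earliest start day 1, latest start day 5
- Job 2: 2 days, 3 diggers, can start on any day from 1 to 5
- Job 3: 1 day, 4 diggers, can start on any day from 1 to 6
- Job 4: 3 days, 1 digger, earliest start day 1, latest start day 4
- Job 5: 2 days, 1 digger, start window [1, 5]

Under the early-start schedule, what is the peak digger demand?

11

Early-start schedule: Job 1@1, Job 2@1, Job 3@1, Job 4@1, Job 5@1.
Load per day: day 1: 11, day 2: 7, day 3: 1, day 4: 0, day 5: 0, day 6: 0.
Peak is 11.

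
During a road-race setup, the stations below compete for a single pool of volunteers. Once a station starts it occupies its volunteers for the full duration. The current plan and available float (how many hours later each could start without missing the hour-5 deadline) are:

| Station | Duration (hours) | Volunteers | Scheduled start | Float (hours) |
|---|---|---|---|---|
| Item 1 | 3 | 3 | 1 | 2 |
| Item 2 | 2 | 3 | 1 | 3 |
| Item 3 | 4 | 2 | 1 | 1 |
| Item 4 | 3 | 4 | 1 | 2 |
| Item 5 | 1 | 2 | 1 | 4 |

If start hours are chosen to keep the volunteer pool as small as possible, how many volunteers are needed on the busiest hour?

Early-start (Item 1@1, Item 2@1, Item 3@1, Item 4@1, Item 5@1) gives peak 14: h1:14  h2:12  h3:9  h4:2  h5:0.
Shift Item 4→3, Item 5→4.
Schedule Item 1@1, Item 2@1, Item 3@1, Item 4@3, Item 5@4: h1:8  h2:8  h3:9  h4:8  h5:4 — peak 9.

9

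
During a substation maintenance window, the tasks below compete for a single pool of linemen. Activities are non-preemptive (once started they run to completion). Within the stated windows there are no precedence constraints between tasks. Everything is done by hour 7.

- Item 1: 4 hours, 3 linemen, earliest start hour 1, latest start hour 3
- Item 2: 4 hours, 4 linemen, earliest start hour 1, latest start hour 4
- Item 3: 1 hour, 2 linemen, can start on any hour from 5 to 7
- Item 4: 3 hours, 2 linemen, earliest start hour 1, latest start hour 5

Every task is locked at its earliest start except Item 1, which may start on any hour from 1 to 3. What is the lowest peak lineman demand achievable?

9

Item 1@1: h1:9  h2:9  h3:9  h4:7  h5:2  h6:0  h7:0 → peak 9
Item 1@2: h1:6  h2:9  h3:9  h4:7  h5:5  h6:0  h7:0 → peak 9
Item 1@3: h1:6  h2:6  h3:9  h4:7  h5:5  h6:3  h7:0 → peak 9
Best is Item 1@1, peak 9.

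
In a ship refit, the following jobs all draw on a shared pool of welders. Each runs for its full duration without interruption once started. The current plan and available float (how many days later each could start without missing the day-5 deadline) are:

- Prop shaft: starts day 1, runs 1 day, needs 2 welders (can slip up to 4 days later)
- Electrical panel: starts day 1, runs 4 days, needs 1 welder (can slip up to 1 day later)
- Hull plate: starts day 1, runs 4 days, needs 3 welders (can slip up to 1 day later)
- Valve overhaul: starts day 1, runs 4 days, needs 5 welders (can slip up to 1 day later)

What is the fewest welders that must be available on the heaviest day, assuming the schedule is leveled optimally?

Early-start (Prop shaft@1, Electrical panel@1, Hull plate@1, Valve overhaul@1) gives peak 11: d1:11  d2:9  d3:9  d4:9  d5:0.
Shift Valve overhaul→2.
Schedule Prop shaft@1, Electrical panel@1, Hull plate@1, Valve overhaul@2: d1:6  d2:9  d3:9  d4:9  d5:5 — peak 9.

9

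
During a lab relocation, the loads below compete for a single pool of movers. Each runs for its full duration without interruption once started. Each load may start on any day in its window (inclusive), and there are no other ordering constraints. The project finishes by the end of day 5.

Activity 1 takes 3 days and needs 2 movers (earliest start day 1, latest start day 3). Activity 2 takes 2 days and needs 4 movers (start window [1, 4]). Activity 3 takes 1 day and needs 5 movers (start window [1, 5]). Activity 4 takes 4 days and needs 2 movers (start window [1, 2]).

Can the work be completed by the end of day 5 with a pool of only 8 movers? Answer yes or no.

Schedule Activity 1@1, Activity 2@4, Activity 3@1, Activity 4@2: d1:7  d2:4  d3:4  d4:6  d5:6 — peak 7 ≤ 8.

yes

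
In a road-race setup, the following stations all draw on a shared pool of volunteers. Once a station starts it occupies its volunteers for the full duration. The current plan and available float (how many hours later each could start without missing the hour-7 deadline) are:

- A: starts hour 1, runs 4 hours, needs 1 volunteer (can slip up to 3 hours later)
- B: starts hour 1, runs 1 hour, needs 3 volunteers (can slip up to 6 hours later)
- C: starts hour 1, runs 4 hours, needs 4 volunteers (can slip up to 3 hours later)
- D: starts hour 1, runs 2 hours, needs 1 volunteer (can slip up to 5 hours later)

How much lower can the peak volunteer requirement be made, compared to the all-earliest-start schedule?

4

Early-start peak: h1:9  h2:6  h3:5  h4:5  h5:0  h6:0  h7:0 ⇒ 9.
Leveled (A@1, B@1, C@2, D@5): h1:4  h2:5  h3:5  h4:5  h5:5  h6:1  h7:0 ⇒ 5.
Reduction 9 − 5 = 4.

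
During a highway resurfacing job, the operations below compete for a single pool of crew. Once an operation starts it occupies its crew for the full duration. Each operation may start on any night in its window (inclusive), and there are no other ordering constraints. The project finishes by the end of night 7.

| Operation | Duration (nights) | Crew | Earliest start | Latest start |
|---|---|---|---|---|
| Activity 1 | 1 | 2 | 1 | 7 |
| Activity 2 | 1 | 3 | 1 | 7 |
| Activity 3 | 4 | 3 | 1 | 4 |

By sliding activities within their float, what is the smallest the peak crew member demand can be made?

Early-start (Activity 1@1, Activity 2@1, Activity 3@1) gives peak 8: n1:8  n2:3  n3:3  n4:3  n5:0  n6:0  n7:0.
Shift Activity 2→2, Activity 3→3.
Schedule Activity 1@1, Activity 2@2, Activity 3@3: n1:2  n2:3  n3:3  n4:3  n5:3  n6:3  n7:0 — peak 3.
Total crew member-nights = 17 over 7 nights ⇒ peak ≥ ⌈17/7⌉ = 3, so 3 is optimal.

3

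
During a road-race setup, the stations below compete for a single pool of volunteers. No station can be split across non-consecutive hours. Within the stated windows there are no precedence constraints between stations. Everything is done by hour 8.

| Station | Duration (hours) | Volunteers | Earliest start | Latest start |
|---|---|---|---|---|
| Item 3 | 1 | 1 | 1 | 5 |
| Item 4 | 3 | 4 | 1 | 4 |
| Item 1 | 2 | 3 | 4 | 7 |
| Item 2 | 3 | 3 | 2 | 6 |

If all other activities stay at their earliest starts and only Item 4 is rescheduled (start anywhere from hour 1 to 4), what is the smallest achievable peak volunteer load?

Item 4@1: h1:5  h2:7  h3:7  h4:6  h5:3  h6:0  h7:0  h8:0 → peak 7
Item 4@2: h1:1  h2:7  h3:7  h4:10  h5:3  h6:0  h7:0  h8:0 → peak 10
Item 4@3: h1:1  h2:3  h3:7  h4:10  h5:7  h6:0  h7:0  h8:0 → peak 10
Item 4@4: h1:1  h2:3  h3:3  h4:10  h5:7  h6:4  h7:0  h8:0 → peak 10
Best is Item 4@1, peak 7.

7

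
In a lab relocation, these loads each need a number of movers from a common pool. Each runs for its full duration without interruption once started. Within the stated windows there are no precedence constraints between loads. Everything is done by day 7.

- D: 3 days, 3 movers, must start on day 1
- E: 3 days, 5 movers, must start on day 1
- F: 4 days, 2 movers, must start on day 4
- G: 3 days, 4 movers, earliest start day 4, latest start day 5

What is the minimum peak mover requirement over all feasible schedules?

8

Schedule D@1, E@1, F@4, G@4: d1:8  d2:8  d3:8  d4:6  d5:6  d6:6  d7:2 — peak 8.
No arrangement of the 2 feasible schedules does better.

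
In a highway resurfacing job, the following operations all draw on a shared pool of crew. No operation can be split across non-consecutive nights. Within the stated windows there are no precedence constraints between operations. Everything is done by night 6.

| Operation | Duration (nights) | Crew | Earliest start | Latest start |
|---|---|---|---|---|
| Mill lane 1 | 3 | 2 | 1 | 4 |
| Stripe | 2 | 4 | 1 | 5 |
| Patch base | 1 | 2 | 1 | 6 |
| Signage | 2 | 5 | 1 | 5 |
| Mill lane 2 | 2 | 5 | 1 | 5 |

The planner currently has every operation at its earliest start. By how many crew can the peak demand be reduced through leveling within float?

Early-start peak: n1:18  n2:16  n3:2  n4:0  n5:0  n6:0 ⇒ 18.
Leveled (Mill lane 1@1, Stripe@1, Patch base@4, Signage@3, Mill lane 2@5): n1:6  n2:6  n3:7  n4:7  n5:5  n6:5 ⇒ 7.
Reduction 18 − 7 = 11.

11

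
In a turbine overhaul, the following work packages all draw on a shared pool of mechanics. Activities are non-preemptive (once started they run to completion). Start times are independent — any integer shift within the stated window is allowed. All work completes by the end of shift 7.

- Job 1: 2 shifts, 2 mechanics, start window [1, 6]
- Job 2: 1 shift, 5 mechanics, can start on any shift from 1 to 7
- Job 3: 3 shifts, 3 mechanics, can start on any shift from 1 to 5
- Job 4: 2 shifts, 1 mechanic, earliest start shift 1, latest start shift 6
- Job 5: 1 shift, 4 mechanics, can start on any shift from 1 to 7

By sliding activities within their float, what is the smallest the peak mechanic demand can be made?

Early-start (Job 1@1, Job 2@1, Job 3@1, Job 4@1, Job 5@1) gives peak 15: s1:15  s2:6  s3:3  s4:0  s5:0  s6:0  s7:0.
Shift Job 2→3, Job 3→4, Job 5→7.
Schedule Job 1@1, Job 2@3, Job 3@4, Job 4@1, Job 5@7: s1:3  s2:3  s3:5  s4:3  s5:3  s6:3  s7:4 — peak 5.

5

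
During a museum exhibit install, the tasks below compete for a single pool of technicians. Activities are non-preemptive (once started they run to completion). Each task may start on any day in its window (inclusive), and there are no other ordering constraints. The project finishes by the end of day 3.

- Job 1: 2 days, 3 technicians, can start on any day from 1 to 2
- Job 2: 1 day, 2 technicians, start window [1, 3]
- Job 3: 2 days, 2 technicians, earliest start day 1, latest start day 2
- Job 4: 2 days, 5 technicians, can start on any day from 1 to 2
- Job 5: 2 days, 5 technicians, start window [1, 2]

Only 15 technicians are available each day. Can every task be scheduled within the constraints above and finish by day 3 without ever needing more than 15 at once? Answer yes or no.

yes

Schedule Job 1@1, Job 2@1, Job 3@1, Job 4@1, Job 5@2: d1:12  d2:15  d3:5 — peak 15 ≤ 15.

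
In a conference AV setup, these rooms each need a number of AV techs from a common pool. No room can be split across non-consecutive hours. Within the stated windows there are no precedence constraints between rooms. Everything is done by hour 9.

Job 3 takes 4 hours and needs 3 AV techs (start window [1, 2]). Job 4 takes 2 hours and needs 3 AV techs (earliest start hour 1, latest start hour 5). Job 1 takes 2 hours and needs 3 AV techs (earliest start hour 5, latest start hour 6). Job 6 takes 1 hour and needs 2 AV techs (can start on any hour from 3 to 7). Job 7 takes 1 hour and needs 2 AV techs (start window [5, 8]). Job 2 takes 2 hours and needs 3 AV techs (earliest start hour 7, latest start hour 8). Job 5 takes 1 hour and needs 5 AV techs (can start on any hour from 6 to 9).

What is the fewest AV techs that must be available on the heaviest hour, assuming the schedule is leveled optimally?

Early-start (Job 3@1, Job 4@1, Job 1@5, Job 6@3, Job 7@5, Job 2@7, Job 5@6) gives peak 8: h1:6  h2:6  h3:5  h4:3  h5:5  h6:8  h7:3  h8:3  h9:0.
Shift Job 5→9.
Schedule Job 3@1, Job 4@1, Job 1@5, Job 6@3, Job 7@5, Job 2@7, Job 5@9: h1:6  h2:6  h3:5  h4:3  h5:5  h6:3  h7:3  h8:3  h9:5 — peak 6.

6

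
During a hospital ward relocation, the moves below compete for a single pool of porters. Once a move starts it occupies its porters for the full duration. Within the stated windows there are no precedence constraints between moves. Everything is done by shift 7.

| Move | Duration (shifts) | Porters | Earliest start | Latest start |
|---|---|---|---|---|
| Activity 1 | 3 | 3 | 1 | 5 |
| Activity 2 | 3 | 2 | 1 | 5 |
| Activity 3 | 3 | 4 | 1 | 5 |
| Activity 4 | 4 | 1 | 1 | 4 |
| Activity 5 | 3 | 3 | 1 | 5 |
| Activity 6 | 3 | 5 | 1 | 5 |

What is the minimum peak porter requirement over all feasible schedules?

9

Early-start (Activity 1@1, Activity 2@1, Activity 3@1, Activity 4@1, Activity 5@1, Activity 6@1) gives peak 18: s1:18  s2:18  s3:18  s4:1  s5:0  s6:0  s7:0.
Shift Activity 4→4, Activity 5→4, Activity 6→4.
Schedule Activity 1@1, Activity 2@1, Activity 3@1, Activity 4@4, Activity 5@4, Activity 6@4: s1:9  s2:9  s3:9  s4:9  s5:9  s6:9  s7:1 — peak 9.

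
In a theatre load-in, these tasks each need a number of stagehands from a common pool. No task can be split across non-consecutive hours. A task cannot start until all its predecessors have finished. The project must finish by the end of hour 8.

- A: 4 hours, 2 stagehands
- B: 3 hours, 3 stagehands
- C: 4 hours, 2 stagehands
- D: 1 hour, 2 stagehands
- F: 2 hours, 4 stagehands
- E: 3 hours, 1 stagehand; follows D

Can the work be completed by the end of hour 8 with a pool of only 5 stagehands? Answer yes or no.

no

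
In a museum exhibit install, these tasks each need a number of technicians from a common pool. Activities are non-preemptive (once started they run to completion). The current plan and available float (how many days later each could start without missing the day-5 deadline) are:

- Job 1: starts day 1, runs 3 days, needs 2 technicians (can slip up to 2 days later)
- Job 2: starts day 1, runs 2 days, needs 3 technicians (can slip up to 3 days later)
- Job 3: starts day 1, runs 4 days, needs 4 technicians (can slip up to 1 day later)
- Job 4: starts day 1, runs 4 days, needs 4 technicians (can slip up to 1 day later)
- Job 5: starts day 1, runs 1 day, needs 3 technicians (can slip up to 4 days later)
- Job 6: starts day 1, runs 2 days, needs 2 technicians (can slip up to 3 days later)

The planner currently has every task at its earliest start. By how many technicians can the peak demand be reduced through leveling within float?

Early-start peak: d1:18  d2:15  d3:10  d4:8  d5:0 ⇒ 18.
Leveled (Job 1@1, Job 2@4, Job 3@1, Job 4@1, Job 5@5, Job 6@1): d1:12  d2:12  d3:10  d4:11  d5:6 ⇒ 12.
Reduction 18 − 12 = 6.

6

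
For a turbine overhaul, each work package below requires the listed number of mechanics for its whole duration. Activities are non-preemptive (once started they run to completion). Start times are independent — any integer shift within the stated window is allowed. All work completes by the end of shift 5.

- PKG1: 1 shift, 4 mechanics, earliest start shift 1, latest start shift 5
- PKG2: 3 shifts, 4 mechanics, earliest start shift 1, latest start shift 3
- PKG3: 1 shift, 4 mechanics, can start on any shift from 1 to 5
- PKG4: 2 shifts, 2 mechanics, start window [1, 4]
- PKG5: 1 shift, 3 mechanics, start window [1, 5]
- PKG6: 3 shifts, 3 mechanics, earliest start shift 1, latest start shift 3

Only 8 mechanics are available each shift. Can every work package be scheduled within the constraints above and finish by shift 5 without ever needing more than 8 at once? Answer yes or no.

yes

Schedule PKG1@1, PKG2@1, PKG3@2, PKG4@4, PKG5@4, PKG6@3: s1:8  s2:8  s3:7  s4:8  s5:5 — peak 8 ≤ 8.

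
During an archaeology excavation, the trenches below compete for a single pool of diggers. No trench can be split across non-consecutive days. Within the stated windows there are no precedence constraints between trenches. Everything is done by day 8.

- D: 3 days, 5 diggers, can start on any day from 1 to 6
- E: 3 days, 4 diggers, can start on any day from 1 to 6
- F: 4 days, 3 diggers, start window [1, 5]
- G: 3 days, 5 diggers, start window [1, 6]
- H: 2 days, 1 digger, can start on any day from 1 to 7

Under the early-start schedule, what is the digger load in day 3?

17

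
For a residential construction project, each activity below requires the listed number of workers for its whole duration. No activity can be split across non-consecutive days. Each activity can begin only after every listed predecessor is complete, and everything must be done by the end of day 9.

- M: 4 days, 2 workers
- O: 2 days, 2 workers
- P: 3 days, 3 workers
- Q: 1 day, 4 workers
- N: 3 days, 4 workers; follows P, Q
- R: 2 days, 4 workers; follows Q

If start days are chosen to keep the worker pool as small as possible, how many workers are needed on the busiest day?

6

Early-start (M@1, O@1, P@1, Q@1, N@4, R@2) gives peak 11: d1:11  d2:11  d3:9  d4:6  d5:4  d6:4  d7:0  d8:0  d9:0.
Shift O→5, Q→4, N→5, R→8.
Schedule M@1, O@5, P@1, Q@4, N@5, R@8: d1:5  d2:5  d3:5  d4:6  d5:6  d6:6  d7:4  d8:4  d9:4 — peak 6.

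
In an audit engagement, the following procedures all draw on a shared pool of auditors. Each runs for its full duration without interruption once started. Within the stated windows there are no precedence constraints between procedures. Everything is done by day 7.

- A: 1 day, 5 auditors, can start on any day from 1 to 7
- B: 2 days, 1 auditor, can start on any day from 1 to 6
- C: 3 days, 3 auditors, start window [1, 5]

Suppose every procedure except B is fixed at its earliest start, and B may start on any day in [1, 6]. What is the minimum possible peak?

8

B@1: d1:9  d2:4  d3:3  d4:0  d5:0  d6:0  d7:0 → peak 9
B@2: d1:8  d2:4  d3:4  d4:0  d5:0  d6:0  d7:0 → peak 8
B@3: d1:8  d2:3  d3:4  d4:1  d5:0  d6:0  d7:0 → peak 8
B@4: d1:8  d2:3  d3:3  d4:1  d5:1  d6:0  d7:0 → peak 8
B@5: d1:8  d2:3  d3:3  d4:0  d5:1  d6:1  d7:0 → peak 8
B@6: d1:8  d2:3  d3:3  d4:0  d5:0  d6:1  d7:1 → peak 8
Best is B@2, peak 8.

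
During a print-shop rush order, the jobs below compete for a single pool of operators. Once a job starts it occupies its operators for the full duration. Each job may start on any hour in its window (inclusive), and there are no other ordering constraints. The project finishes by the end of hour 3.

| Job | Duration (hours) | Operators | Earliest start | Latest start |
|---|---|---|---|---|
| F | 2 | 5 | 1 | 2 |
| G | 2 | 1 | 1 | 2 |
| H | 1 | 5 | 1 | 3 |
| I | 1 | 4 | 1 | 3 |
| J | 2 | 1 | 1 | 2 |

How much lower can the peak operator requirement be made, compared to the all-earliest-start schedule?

7

Early-start peak: h1:16  h2:7  h3:0 ⇒ 16.
Leveled (F@1, G@1, H@3, I@3, J@1): h1:7  h2:7  h3:9 ⇒ 9.
Reduction 16 − 9 = 7.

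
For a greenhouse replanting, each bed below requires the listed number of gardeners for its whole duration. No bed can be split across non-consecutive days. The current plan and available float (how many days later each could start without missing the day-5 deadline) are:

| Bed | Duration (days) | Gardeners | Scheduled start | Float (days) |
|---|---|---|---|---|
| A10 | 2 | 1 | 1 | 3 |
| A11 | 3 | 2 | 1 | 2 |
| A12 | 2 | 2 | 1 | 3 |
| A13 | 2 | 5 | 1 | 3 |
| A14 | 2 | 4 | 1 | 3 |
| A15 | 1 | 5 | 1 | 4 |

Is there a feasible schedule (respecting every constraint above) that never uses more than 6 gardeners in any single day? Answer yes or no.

no

Total gardener-days = 35; over 5 days the average is 35/5 > 6, so some day must exceed 6.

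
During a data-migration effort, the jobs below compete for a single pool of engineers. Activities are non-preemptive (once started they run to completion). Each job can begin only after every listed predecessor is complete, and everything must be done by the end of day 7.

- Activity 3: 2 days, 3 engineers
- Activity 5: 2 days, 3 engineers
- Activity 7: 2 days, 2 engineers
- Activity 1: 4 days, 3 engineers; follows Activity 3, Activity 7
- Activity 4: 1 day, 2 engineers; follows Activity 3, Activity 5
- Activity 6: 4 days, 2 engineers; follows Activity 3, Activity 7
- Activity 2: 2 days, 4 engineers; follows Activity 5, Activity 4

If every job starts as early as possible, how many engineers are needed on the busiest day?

Early-start schedule: Activity 3@1, Activity 5@1, Activity 7@1, Activity 1@3, Activity 4@3, Activity 6@3, Activity 2@4.
Load per day: day 1: 8, day 2: 8, day 3: 7, day 4: 9, day 5: 9, day 6: 5, day 7: 0.
Peak is 9.

9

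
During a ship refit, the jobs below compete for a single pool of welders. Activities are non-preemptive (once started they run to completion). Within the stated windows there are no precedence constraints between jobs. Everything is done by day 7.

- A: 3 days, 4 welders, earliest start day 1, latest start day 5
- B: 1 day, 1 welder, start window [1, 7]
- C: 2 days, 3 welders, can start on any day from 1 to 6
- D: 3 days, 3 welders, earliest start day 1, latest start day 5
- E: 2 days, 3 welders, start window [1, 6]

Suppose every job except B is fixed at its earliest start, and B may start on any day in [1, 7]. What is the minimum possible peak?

13

B@1: d1:14  d2:13  d3:7  d4:0  d5:0  d6:0  d7:0 → peak 14
B@2: d1:13  d2:14  d3:7  d4:0  d5:0  d6:0  d7:0 → peak 14
B@3: d1:13  d2:13  d3:8  d4:0  d5:0  d6:0  d7:0 → peak 13
B@4: d1:13  d2:13  d3:7  d4:1  d5:0  d6:0  d7:0 → peak 13
B@5: d1:13  d2:13  d3:7  d4:0  d5:1  d6:0  d7:0 → peak 13
B@6: d1:13  d2:13  d3:7  d4:0  d5:0  d6:1  d7:0 → peak 13
B@7: d1:13  d2:13  d3:7  d4:0  d5:0  d6:0  d7:1 → peak 13
Best is B@3, peak 13.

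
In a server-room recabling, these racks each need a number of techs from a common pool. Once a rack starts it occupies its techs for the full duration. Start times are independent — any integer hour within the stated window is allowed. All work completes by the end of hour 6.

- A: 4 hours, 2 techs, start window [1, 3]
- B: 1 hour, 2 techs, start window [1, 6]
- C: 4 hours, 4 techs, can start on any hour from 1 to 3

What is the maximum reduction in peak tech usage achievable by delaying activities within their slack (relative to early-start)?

2

Early-start peak: h1:8  h2:6  h3:6  h4:6  h5:0  h6:0 ⇒ 8.
Leveled (A@1, B@1, C@2): h1:4  h2:6  h3:6  h4:6  h5:4  h6:0 ⇒ 6.
Reduction 8 − 6 = 2.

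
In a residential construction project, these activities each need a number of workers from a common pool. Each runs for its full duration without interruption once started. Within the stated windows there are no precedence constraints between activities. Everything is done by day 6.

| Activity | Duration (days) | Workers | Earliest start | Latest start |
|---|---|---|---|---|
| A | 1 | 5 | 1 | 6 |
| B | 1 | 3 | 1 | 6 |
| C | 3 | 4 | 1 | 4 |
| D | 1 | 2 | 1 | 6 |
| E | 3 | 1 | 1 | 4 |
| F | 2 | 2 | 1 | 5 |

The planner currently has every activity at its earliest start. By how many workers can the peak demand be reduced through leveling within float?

12

Early-start peak: d1:17  d2:7  d3:5  d4:0  d5:0  d6:0 ⇒ 17.
Leveled (A@1, B@2, C@4, D@3, E@3, F@2): d1:5  d2:5  d3:5  d4:5  d5:5  d6:4 ⇒ 5.
Reduction 17 − 5 = 12.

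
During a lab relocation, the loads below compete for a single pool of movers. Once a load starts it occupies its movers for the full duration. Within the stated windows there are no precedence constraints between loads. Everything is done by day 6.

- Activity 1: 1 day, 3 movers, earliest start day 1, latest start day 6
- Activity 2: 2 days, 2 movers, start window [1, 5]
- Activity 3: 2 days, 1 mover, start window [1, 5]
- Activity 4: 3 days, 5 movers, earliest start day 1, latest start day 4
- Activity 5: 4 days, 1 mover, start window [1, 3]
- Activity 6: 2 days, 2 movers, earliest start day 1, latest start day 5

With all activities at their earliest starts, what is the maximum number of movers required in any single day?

Early-start schedule: Activity 1@1, Activity 2@1, Activity 3@1, Activity 4@1, Activity 5@1, Activity 6@1.
Load per day: day 1: 14, day 2: 11, day 3: 6, day 4: 1, day 5: 0, day 6: 0.
Peak is 14.

14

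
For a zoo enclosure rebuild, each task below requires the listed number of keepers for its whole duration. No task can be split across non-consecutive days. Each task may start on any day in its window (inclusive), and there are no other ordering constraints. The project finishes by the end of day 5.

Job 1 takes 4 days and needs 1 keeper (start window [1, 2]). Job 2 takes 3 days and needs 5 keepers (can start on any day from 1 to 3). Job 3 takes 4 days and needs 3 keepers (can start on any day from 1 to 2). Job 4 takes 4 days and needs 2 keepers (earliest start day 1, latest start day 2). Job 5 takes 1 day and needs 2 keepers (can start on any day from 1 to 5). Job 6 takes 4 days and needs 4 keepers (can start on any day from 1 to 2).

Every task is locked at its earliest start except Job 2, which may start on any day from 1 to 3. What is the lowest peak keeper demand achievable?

Job 2@1: d1:17  d2:15  d3:15  d4:10  d5:0 → peak 17
Job 2@2: d1:12  d2:15  d3:15  d4:15  d5:0 → peak 15
Job 2@3: d1:12  d2:10  d3:15  d4:15  d5:5 → peak 15
Best is Job 2@2, peak 15.

15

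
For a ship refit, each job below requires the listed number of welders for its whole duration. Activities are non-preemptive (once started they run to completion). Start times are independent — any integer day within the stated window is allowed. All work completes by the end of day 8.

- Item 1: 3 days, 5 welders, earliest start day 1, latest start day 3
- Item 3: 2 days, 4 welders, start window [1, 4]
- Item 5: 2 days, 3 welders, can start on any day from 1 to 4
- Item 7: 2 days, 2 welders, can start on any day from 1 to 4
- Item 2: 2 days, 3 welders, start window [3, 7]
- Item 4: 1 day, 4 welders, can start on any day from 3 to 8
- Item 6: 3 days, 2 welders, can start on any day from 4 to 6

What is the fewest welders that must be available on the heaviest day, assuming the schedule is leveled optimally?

Early-start (Item 1@1, Item 3@1, Item 5@1, Item 7@1, Item 2@3, Item 4@3, Item 6@4) gives peak 14: d1:14  d2:14  d3:12  d4:5  d5:2  d6:2  d7:0  d8:0.
Shift Item 3→4, Item 5→4, Item 2→6, Item 4→8, Item 6→6.
Schedule Item 1@1, Item 3@4, Item 5@4, Item 7@1, Item 2@6, Item 4@8, Item 6@6: d1:7  d2:7  d3:5  d4:7  d5:7  d6:5  d7:5  d8:6 — peak 7.
Total welder-days = 49 over 8 days ⇒ peak ≥ ⌈49/8⌉ = 7, so 7 is optimal.

7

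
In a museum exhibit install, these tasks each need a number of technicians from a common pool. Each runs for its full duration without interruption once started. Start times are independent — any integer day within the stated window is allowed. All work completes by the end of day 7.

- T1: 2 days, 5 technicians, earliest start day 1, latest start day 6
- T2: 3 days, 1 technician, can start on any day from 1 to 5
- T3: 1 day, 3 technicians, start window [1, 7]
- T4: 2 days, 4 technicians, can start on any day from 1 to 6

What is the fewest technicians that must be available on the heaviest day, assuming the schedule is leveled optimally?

Early-start (T1@1, T2@1, T3@1, T4@1) gives peak 13: d1:13  d2:10  d3:1  d4:0  d5:0  d6:0  d7:0.
Shift T2→3, T3→3, T4→4.
Schedule T1@1, T2@3, T3@3, T4@4: d1:5  d2:5  d3:4  d4:5  d5:5  d6:0  d7:0 — peak 5.

5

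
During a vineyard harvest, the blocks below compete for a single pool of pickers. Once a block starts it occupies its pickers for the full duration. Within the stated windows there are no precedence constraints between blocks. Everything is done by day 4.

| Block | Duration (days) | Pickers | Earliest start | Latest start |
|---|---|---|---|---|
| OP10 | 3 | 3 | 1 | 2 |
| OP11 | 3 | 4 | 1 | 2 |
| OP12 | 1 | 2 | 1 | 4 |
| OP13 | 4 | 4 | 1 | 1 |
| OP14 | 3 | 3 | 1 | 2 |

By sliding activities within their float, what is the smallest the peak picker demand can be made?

Early-start (OP10@1, OP11@1, OP12@1, OP13@1, OP14@1) gives peak 16: d1:16  d2:14  d3:14  d4:4.
Shift OP14→2.
Schedule OP10@1, OP11@1, OP12@1, OP13@1, OP14@2: d1:13  d2:14  d3:14  d4:7 — peak 14.

14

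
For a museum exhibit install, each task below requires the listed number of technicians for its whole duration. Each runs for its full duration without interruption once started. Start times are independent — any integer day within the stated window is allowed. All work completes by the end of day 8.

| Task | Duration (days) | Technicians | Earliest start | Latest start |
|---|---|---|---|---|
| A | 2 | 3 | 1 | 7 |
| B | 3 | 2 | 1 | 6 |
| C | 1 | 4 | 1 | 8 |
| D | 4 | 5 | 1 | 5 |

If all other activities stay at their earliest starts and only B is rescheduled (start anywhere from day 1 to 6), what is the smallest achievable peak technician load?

12

B@1: d1:14  d2:10  d3:7  d4:5  d5:0  d6:0  d7:0  d8:0 → peak 14
B@2: d1:12  d2:10  d3:7  d4:7  d5:0  d6:0  d7:0  d8:0 → peak 12
B@3: d1:12  d2:8  d3:7  d4:7  d5:2  d6:0  d7:0  d8:0 → peak 12
B@4: d1:12  d2:8  d3:5  d4:7  d5:2  d6:2  d7:0  d8:0 → peak 12
B@5: d1:12  d2:8  d3:5  d4:5  d5:2  d6:2  d7:2  d8:0 → peak 12
B@6: d1:12  d2:8  d3:5  d4:5  d5:0  d6:2  d7:2  d8:2 → peak 12
Best is B@2, peak 12.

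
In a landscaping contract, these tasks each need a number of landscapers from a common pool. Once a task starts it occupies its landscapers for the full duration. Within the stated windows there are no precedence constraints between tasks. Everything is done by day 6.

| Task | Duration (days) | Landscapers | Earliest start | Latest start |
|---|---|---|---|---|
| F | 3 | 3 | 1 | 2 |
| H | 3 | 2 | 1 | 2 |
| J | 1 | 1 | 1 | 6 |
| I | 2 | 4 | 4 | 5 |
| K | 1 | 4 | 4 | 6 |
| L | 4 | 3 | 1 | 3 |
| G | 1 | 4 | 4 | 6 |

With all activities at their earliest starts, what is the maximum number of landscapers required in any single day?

15

Early-start schedule: F@1, H@1, J@1, I@4, K@4, L@1, G@4.
Load per day: day 1: 9, day 2: 8, day 3: 8, day 4: 15, day 5: 4, day 6: 0.
Peak is 15.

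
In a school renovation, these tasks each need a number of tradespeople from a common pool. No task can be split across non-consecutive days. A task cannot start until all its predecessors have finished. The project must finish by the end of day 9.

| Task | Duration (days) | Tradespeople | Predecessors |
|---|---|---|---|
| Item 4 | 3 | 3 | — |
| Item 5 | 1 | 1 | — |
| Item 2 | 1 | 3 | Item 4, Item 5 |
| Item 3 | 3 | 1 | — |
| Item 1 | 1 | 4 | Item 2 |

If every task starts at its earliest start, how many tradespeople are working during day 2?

4

At early start, day 2 has: Item 4, Item 3.
Demand: 3 + 1 = 4.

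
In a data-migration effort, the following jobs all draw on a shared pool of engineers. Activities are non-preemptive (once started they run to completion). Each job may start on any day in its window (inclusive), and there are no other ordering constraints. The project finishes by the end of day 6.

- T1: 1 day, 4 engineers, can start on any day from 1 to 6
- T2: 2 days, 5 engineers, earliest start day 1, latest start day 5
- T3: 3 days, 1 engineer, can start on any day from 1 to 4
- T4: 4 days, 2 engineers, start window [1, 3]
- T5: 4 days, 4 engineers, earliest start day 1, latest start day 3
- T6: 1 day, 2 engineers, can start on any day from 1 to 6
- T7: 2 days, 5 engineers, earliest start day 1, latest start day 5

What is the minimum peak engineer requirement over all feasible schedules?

10

Early-start (T1@1, T2@1, T3@1, T4@1, T5@1, T6@1, T7@1) gives peak 23: d1:23  d2:17  d3:7  d4:6  d5:0  d6:0.
Shift T2→5, T3→2, T6→2, T7→5.
Schedule T1@1, T2@5, T3@2, T4@1, T5@1, T6@2, T7@5: d1:10  d2:9  d3:7  d4:7  d5:10  d6:10 — peak 10.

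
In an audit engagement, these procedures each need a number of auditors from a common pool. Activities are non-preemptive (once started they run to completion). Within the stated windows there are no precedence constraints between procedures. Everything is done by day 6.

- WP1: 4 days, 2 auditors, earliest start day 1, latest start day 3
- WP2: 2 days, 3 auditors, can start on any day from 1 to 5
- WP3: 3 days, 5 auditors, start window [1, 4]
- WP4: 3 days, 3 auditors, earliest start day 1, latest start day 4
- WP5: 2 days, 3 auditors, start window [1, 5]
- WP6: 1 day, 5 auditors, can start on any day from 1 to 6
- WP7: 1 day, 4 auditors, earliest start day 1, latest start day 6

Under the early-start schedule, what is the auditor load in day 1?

25

At early start, day 1 has: WP1, WP2, WP3, WP4, WP5, WP6, WP7.
Demand: 2 + 3 + 5 + 3 + 3 + 5 + 4 = 25.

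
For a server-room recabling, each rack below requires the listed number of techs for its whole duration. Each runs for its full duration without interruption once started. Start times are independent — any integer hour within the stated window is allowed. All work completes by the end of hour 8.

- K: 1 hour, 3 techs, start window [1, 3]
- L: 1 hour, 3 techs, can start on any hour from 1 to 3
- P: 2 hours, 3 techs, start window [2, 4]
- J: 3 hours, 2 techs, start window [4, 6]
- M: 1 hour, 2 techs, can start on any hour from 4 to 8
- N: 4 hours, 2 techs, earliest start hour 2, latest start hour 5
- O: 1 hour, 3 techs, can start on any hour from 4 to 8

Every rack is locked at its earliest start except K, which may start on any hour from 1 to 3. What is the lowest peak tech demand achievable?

K@1: h1:6  h2:5  h3:5  h4:9  h5:4  h6:2  h7:0  h8:0 → peak 9
K@2: h1:3  h2:8  h3:5  h4:9  h5:4  h6:2  h7:0  h8:0 → peak 9
K@3: h1:3  h2:5  h3:8  h4:9  h5:4  h6:2  h7:0  h8:0 → peak 9
Best is K@1, peak 9.

9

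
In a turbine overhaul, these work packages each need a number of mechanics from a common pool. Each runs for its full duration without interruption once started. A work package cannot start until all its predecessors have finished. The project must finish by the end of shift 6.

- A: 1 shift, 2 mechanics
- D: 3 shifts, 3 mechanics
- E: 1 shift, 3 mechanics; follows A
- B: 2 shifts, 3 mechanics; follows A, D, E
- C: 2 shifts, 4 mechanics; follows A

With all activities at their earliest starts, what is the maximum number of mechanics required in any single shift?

10

Early-start schedule: A@1, D@1, E@2, B@4, C@2.
Load per shift: shift 1: 5, shift 2: 10, shift 3: 7, shift 4: 3, shift 5: 3, shift 6: 0.
Peak is 10.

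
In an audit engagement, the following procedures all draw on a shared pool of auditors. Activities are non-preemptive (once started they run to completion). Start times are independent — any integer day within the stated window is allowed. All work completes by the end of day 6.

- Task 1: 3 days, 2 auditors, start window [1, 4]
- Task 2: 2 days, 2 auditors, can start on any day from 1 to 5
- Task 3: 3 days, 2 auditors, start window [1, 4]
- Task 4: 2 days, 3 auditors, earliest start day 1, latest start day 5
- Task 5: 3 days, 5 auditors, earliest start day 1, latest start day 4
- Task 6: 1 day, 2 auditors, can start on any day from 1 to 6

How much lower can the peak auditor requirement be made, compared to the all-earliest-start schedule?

9

Early-start peak: d1:16  d2:14  d3:9  d4:0  d5:0  d6:0 ⇒ 16.
Leveled (Task 1@1, Task 2@1, Task 3@3, Task 4@1, Task 5@4, Task 6@3): d1:7  d2:7  d3:6  d4:7  d5:7  d6:5 ⇒ 7.
Reduction 16 − 7 = 9.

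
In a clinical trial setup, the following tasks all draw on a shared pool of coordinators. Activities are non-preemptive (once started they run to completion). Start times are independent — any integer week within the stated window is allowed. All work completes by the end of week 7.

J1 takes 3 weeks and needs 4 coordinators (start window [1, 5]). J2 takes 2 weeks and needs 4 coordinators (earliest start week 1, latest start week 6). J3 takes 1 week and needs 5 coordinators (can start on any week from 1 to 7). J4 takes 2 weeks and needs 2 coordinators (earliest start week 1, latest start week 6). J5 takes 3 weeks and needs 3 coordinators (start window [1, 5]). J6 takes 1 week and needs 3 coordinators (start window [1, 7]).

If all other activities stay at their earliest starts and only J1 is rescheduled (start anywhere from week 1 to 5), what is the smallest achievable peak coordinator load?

17

J1@1: w1:21  w2:13  w3:7  w4:0  w5:0  w6:0  w7:0 → peak 21
J1@2: w1:17  w2:13  w3:7  w4:4  w5:0  w6:0  w7:0 → peak 17
J1@3: w1:17  w2:9  w3:7  w4:4  w5:4  w6:0  w7:0 → peak 17
J1@4: w1:17  w2:9  w3:3  w4:4  w5:4  w6:4  w7:0 → peak 17
J1@5: w1:17  w2:9  w3:3  w4:0  w5:4  w6:4  w7:4 → peak 17
Best is J1@2, peak 17.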